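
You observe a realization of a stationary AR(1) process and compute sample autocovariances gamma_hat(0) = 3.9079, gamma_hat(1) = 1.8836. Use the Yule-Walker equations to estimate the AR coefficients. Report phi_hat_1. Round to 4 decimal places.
\hat\phi_{1} = 0.4820

The Yule-Walker equations for an AR(p) process read, in matrix form,
  Gamma_p phi = r_p,   with   (Gamma_p)_{ij} = gamma(|i - j|),
                       (r_p)_i = gamma(i),   i,j = 1..p.
Substitute the sample gammas (Toeplitz matrix and right-hand side of size 1):
  Gamma_p = [[3.9079]]
  r_p     = [1.8836]
With p = 1 this is the single equation gamma(0) phi_1 = gamma(1):
  phi_hat_1 = gamma(1) / gamma(0) = 1.8836 / 3.9079 = 0.4820.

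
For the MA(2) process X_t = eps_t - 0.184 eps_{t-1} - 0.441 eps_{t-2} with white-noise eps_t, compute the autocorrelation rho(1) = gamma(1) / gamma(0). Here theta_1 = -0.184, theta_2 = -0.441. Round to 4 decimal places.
\rho(1) = -0.0837

For an MA(q) process with theta_0 = 1, the autocovariance is
  gamma(k) = sigma^2 * sum_{i=0..q-k} theta_i * theta_{i+k},
and rho(k) = gamma(k) / gamma(0). Sigma^2 cancels.
  numerator   = (1)*(-0.184) + (-0.184)*(-0.441) = -0.102856.
  denominator = (1)^2 + (-0.184)^2 + (-0.441)^2 = 1.228337.
  rho(1) = -0.102856 / 1.228337 = -0.0837.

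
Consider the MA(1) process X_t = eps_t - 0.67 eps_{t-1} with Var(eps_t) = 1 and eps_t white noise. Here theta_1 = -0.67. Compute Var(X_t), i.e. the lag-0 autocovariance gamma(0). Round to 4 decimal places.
\gamma(0) = 1.4489

For an MA(q) process X_t = eps_t + sum_i theta_i eps_{t-i} with
Var(eps_t) = sigma^2, the variance is
  gamma(0) = sigma^2 * (1 + sum_i theta_i^2).
  sum_i theta_i^2 = (-0.67)^2 = 0.4489.
  gamma(0) = 1 * (1 + 0.4489) = 1 * 1.4489 = 1.4489.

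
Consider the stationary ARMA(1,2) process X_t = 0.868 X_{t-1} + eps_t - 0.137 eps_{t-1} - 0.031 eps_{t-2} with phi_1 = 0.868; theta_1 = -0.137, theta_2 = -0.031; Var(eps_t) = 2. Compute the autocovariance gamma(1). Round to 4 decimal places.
\gamma(1) = 4.9086

Multiply the model equation by X_{t-k} and take expectations. With theta_0 = psi_0 = 1 and psi_j the MA(infinity) weights, this gives
  gamma(k) - sum_i phi_i gamma(k-i) = c_k,
  c_k = sigma^2 * sum_{j=k..q} theta_j psi_{j-k}   (c_k = 0 for k > q),
using gamma(-m) = gamma(m).
psi-weights needed (psi_j = theta_j + sum_i phi_i psi_{j-i}):
  psi_1 = theta_1 + phi_1 = -0.137 + (0.868) = 0.731
  psi_2 = theta_2 + phi_1 psi_1 = -0.031 + (0.868)(0.731) = 0.603508
Right-hand sides:
  c_0 = sigma^2 (1 + theta_1 psi_1 + theta_2 psi_2) = 2 * (1 + (-0.137)(0.731) + (-0.031)(0.603508)) = 2 * 0.881144 = 1.762289
  c_1 = sigma^2 (theta_1 + theta_2 psi_1) = 2 * (-0.137 + (-0.031)(0.731)) = -0.319322
  c_2 = sigma^2 theta_2 = 2 * (-0.031) = -0.062
Equations for k = 0 and k = 1 (AR order 1):
  gamma(0) = phi_1 gamma(1) + c_0
  gamma(1) = phi_1 gamma(0) + c_1
Substituting the second into the first: gamma(0) (1 - phi_1^2) = c_0 + phi_1 c_1, so
  gamma(0) = (c_0 + phi_1 c_1) / (1 - phi_1^2) = (1.762289 + (0.868)(-0.319322)) / (1 - (0.868)^2) = 1.485117 / 0.246576 = 6.022958.
  gamma(1) = phi_1 gamma(0) + c_1 = (0.868)(6.022958) + (-0.319322) = 4.908606.
Therefore gamma(1) = 4.9086 (to 4 decimal places).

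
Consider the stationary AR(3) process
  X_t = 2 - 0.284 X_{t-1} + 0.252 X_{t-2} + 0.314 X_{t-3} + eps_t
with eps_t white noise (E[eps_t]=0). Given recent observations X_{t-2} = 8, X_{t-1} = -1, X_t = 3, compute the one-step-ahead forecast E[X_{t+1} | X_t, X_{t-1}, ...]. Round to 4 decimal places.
E[X_{t+1} \mid \mathcal F_t] = 3.4080

For an AR(p) model X_t = c + sum_i phi_i X_{t-i} + eps_t, the
one-step-ahead conditional mean is
  E[X_{t+1} | X_t, ...] = c + sum_i phi_i X_{t+1-i}.
Substitute known values:
  E[X_{t+1} | ...] = 2 + (-0.284) * (3) + (0.252) * (-1) + (0.314) * (8)
                   = 3.4080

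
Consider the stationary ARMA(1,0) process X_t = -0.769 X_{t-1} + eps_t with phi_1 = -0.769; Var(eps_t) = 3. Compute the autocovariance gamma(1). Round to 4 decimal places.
\gamma(1) = -5.6456

Multiply the model equation by X_{t-k} and take expectations. With theta_0 = psi_0 = 1 and psi_j the MA(infinity) weights, this gives
  gamma(k) - sum_i phi_i gamma(k-i) = c_k,
  c_k = sigma^2 * sum_{j=k..q} theta_j psi_{j-k}   (c_k = 0 for k > q),
using gamma(-m) = gamma(m).
Pure AR (q = 0): c_0 = sigma^2 = 3, c_k = 0 for k >= 1.
Equations for k = 0 and k = 1 (AR order 1):
  gamma(0) = phi_1 gamma(1) + c_0
  gamma(1) = phi_1 gamma(0) + c_1
Substituting the second into the first: gamma(0) (1 - phi_1^2) = c_0 + phi_1 c_1, so
  gamma(0) = c_0 / (1 - phi_1^2) = 3 / (1 - (-0.769)^2) = 3 / 0.408639 = 7.341443.
  gamma(1) = phi_1 gamma(0) = (-0.769)(7.341443) = -5.64557.
Therefore gamma(1) = -5.6456 (to 4 decimal places).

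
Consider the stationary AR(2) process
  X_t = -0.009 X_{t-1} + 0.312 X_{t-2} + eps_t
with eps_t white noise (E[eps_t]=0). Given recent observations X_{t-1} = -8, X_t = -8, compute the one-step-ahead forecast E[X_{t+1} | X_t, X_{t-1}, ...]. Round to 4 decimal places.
E[X_{t+1} \mid \mathcal F_t] = -2.4240

For an AR(p) model X_t = c + sum_i phi_i X_{t-i} + eps_t, the
one-step-ahead conditional mean is
  E[X_{t+1} | X_t, ...] = c + sum_i phi_i X_{t+1-i}.
Substitute known values:
  E[X_{t+1} | ...] = (-0.009) * (-8) + (0.312) * (-8)
                   = -2.4240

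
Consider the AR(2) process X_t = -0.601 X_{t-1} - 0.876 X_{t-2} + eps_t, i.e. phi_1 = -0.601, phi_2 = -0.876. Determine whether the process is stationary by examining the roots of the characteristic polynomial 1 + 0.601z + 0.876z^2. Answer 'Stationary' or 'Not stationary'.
\text{Stationary}

The AR(p) characteristic polynomial is P(z) = 1 + 0.601z + 0.876z^2.
Stationarity requires all roots to lie outside the unit circle, i.e. |z| > 1 for every root.
Set 1 + (0.601) z + (0.876) z^2 = 0, i.e. a z^2 + b z + c = 0 with a = 0.876, b = 0.601, c = 1.
Discriminant D = b^2 - 4ac = (0.601)^2 - 4*(0.876)*1 = 0.361201 - (3.504) = -3.142799.
D < 0, so the roots are the complex-conjugate pair z = (-b +/- i sqrt(-D)) / (2a) = -0.343 +/- 1.0119i.
For a conjugate pair |z|^2 = z * conj(z) = (product of roots) = c/a = 1/(0.876) = 1.141553, so |z| = sqrt(1.141553) = 1.0684 for both roots.
Moduli of all roots: 1.0684, 1.0684.
All moduli strictly greater than 1? Yes.
Verdict: Stationary.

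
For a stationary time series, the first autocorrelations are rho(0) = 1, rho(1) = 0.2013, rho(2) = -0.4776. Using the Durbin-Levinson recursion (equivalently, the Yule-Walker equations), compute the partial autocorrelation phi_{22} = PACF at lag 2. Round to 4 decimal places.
\phi_{22} = -0.5400

The PACF at lag k is phi_{kk}, the last component of the solution
to the Yule-Walker system G_k phi = r_k where
  (G_k)_{ij} = rho(|i - j|), (r_k)_i = rho(i), i,j = 1..k.
Equivalently, Durbin-Levinson gives phi_{kk} iteratively:
  phi_{11} = rho(1)
  phi_{kk} = [rho(k) - sum_{j=1..k-1} phi_{k-1,j} rho(k-j)]
            / [1 - sum_{j=1..k-1} phi_{k-1,j} rho(j)],
  phi_{k,j} = phi_{k-1,j} - phi_{kk} phi_{k-1,k-j},  j = 1..k-1.
Step k = 1:
  phi_11 = rho(1) = 0.2013.
Step k = 2:
  phi_22 = [rho(2) - phi_11 rho(1)] / [1 - phi_11 rho(1)] = [-0.4776 - (0.2013)(0.2013)] / [1 - (0.2013)(0.2013)]
         = -0.51812169 / 0.95947831 = -0.54.
Therefore phi_{22} = -0.5400.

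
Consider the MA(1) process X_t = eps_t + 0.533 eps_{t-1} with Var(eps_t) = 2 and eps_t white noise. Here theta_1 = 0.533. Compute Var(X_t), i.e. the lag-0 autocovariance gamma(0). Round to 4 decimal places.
\gamma(0) = 2.5682

For an MA(q) process X_t = eps_t + sum_i theta_i eps_{t-i} with
Var(eps_t) = sigma^2, the variance is
  gamma(0) = sigma^2 * (1 + sum_i theta_i^2).
  sum_i theta_i^2 = (0.533)^2 = 0.284089.
  gamma(0) = 2 * (1 + 0.284089) = 2 * 1.284089 = 2.568178, which rounds to 2.5682.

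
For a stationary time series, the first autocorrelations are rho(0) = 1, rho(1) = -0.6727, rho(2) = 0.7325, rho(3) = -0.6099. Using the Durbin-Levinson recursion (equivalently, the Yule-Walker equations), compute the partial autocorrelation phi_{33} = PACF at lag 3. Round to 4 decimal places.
\phi_{33} = -0.0621

The PACF at lag k is phi_{kk}, the last component of the solution
to the Yule-Walker system G_k phi = r_k where
  (G_k)_{ij} = rho(|i - j|), (r_k)_i = rho(i), i,j = 1..k.
Equivalently, Durbin-Levinson gives phi_{kk} iteratively:
  phi_{11} = rho(1)
  phi_{kk} = [rho(k) - sum_{j=1..k-1} phi_{k-1,j} rho(k-j)]
            / [1 - sum_{j=1..k-1} phi_{k-1,j} rho(j)],
  phi_{k,j} = phi_{k-1,j} - phi_{kk} phi_{k-1,k-j},  j = 1..k-1.
Step k = 1:
  phi_11 = rho(1) = -0.6727.
Step k = 2:
  phi_22 = [rho(2) - phi_11 rho(1)] / [1 - phi_11 rho(1)] = [0.7325 - (-0.6727)(-0.6727)] / [1 - (-0.6727)(-0.6727)]
         = 0.27997471 / 0.54747471 = 0.511393.
  Update: phi_21 = phi_11 - phi_22 phi_11 = -0.6727 - (0.511393)(-0.6727) = -0.328686.
Step k = 3:
  phi_33 = [rho(3) - phi_21 rho(2) - phi_22 rho(1)] / [1 - phi_21 rho(1) - phi_22 rho(2)]
    numerator   = -0.6099 - (-0.328686)(0.7325) - (0.511393)(-0.6727) = -0.02512349
    denominator = 1 - (-0.328686)(-0.6727) - (0.511393)(0.7325) = 0.40429762
  phi_33 = -0.02512349 / 0.40429762 = -0.0621.
Therefore phi_{33} = -0.0621.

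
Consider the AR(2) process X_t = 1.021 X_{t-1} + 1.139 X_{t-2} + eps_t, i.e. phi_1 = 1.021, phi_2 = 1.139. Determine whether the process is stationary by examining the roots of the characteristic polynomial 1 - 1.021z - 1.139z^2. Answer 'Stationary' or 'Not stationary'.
\text{Not stationary}

The AR(p) characteristic polynomial is P(z) = 1 - 1.021z - 1.139z^2.
Stationarity requires all roots to lie outside the unit circle, i.e. |z| > 1 for every root.
Set 1 + (-1.021) z + (-1.139) z^2 = 0, i.e. a z^2 + b z + c = 0 with a = -1.139, b = -1.021, c = 1.
Discriminant D = b^2 - 4ac = (-1.021)^2 - 4*(-1.139)*1 = 1.042441 - (-4.556) = 5.598441.
D >= 0, so the roots are real: z = (-b +/- sqrt(D)) / (2a) = (1.021 +/- 2.366102) / (-2.278).
  z_1 = (1.021 + 2.366102) / (-2.278) = -1.4869,   |z_1| = 1.4869.
  z_2 = (1.021 - 2.366102) / (-2.278) = 0.5905,   |z_2| = 0.5905.
Moduli of all roots: 1.4869, 0.5905.
All moduli strictly greater than 1? No.
Verdict: Not stationary.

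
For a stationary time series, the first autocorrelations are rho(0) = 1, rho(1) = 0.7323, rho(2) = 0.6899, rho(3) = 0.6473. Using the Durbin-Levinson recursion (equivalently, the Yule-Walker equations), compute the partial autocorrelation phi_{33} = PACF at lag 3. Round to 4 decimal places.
\phi_{33} = 0.1619

The PACF at lag k is phi_{kk}, the last component of the solution
to the Yule-Walker system G_k phi = r_k where
  (G_k)_{ij} = rho(|i - j|), (r_k)_i = rho(i), i,j = 1..k.
Equivalently, Durbin-Levinson gives phi_{kk} iteratively:
  phi_{11} = rho(1)
  phi_{kk} = [rho(k) - sum_{j=1..k-1} phi_{k-1,j} rho(k-j)]
            / [1 - sum_{j=1..k-1} phi_{k-1,j} rho(j)],
  phi_{k,j} = phi_{k-1,j} - phi_{kk} phi_{k-1,k-j},  j = 1..k-1.
Step k = 1:
  phi_11 = rho(1) = 0.7323.
Step k = 2:
  phi_22 = [rho(2) - phi_11 rho(1)] / [1 - phi_11 rho(1)] = [0.6899 - (0.7323)(0.7323)] / [1 - (0.7323)(0.7323)]
         = 0.15363671 / 0.46373671 = 0.331302.
  Update: phi_21 = phi_11 - phi_22 phi_11 = 0.7323 - (0.331302)(0.7323) = 0.489688.
Step k = 3:
  phi_33 = [rho(3) - phi_21 rho(2) - phi_22 rho(1)] / [1 - phi_21 rho(1) - phi_22 rho(2)]
    numerator   = 0.6473 - (0.489688)(0.6899) - (0.331302)(0.7323) = 0.0668522
    denominator = 1 - (0.489688)(0.7323) - (0.331302)(0.6899) = 0.41283662
  phi_33 = 0.0668522 / 0.41283662 = 0.1619.
Therefore phi_{33} = 0.1619.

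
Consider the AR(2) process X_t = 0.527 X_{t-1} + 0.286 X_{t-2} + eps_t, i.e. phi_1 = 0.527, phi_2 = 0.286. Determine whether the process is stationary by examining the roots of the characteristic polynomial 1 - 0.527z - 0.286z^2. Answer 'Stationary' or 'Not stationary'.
\text{Stationary}

The AR(p) characteristic polynomial is P(z) = 1 - 0.527z - 0.286z^2.
Stationarity requires all roots to lie outside the unit circle, i.e. |z| > 1 for every root.
Set 1 + (-0.527) z + (-0.286) z^2 = 0, i.e. a z^2 + b z + c = 0 with a = -0.286, b = -0.527, c = 1.
Discriminant D = b^2 - 4ac = (-0.527)^2 - 4*(-0.286)*1 = 0.277729 - (-1.144) = 1.421729.
D >= 0, so the roots are real: z = (-b +/- sqrt(D)) / (2a) = (0.527 +/- 1.192363) / (-0.572).
  z_1 = (0.527 + 1.192363) / (-0.572) = -3.0059,   |z_1| = 3.0059.
  z_2 = (0.527 - 1.192363) / (-0.572) = 1.1632,   |z_2| = 1.1632.
Moduli of all roots: 3.0059, 1.1632.
All moduli strictly greater than 1? Yes.
Verdict: Stationary.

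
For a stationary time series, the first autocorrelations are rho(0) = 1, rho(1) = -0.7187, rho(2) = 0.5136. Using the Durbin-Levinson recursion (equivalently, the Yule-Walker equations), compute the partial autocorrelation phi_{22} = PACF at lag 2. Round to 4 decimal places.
\phi_{22} = -0.0061

The PACF at lag k is phi_{kk}, the last component of the solution
to the Yule-Walker system G_k phi = r_k where
  (G_k)_{ij} = rho(|i - j|), (r_k)_i = rho(i), i,j = 1..k.
Equivalently, Durbin-Levinson gives phi_{kk} iteratively:
  phi_{11} = rho(1)
  phi_{kk} = [rho(k) - sum_{j=1..k-1} phi_{k-1,j} rho(k-j)]
            / [1 - sum_{j=1..k-1} phi_{k-1,j} rho(j)],
  phi_{k,j} = phi_{k-1,j} - phi_{kk} phi_{k-1,k-j},  j = 1..k-1.
Step k = 1:
  phi_11 = rho(1) = -0.7187.
Step k = 2:
  phi_22 = [rho(2) - phi_11 rho(1)] / [1 - phi_11 rho(1)] = [0.5136 - (-0.7187)(-0.7187)] / [1 - (-0.7187)(-0.7187)]
         = -0.00292969 / 0.48347031 = -0.0061.
Therefore phi_{22} = -0.0061.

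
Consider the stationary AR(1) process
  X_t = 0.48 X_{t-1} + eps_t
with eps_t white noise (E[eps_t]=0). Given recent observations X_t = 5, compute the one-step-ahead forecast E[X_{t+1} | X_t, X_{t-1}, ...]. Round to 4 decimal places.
E[X_{t+1} \mid \mathcal F_t] = 2.4000

For an AR(p) model X_t = c + sum_i phi_i X_{t-i} + eps_t, the
one-step-ahead conditional mean is
  E[X_{t+1} | X_t, ...] = c + sum_i phi_i X_{t+1-i}.
Substitute known values:
  E[X_{t+1} | ...] = (0.48) * (5)
                   = 2.4000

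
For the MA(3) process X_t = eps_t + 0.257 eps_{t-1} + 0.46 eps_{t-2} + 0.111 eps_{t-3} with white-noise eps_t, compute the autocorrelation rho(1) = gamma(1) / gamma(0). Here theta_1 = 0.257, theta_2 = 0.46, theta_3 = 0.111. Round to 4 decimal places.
\rho(1) = 0.3305

For an MA(q) process with theta_0 = 1, the autocovariance is
  gamma(k) = sigma^2 * sum_{i=0..q-k} theta_i * theta_{i+k},
and rho(k) = gamma(k) / gamma(0). Sigma^2 cancels.
  numerator   = (1)*(0.257) + (0.257)*(0.46) + (0.46)*(0.111) = 0.42628.
  denominator = (1)^2 + (0.257)^2 + (0.46)^2 + (0.111)^2 = 1.28997.
  rho(1) = 0.42628 / 1.28997 = 0.3305.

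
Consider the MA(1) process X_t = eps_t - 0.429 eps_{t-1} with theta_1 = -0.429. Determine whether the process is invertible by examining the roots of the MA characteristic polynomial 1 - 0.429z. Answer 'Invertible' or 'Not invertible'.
\text{Invertible}

The MA(q) characteristic polynomial is P(z) = 1 - 0.429z.
Invertibility requires all roots to lie outside the unit circle, i.e. |z| > 1 for every root.
This is linear in z: 1 + (-0.429) z = 0  =>  z = -1/(-0.429) = 2.331002,  |z| = 2.331002.
Moduli of all roots: 2.3310.
All moduli strictly greater than 1? Yes.
Verdict: Invertible.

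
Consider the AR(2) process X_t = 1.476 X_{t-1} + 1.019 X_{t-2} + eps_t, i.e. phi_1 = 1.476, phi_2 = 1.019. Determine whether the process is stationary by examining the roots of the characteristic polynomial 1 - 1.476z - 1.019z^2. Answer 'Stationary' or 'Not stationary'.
\text{Not stationary}

The AR(p) characteristic polynomial is P(z) = 1 - 1.476z - 1.019z^2.
Stationarity requires all roots to lie outside the unit circle, i.e. |z| > 1 for every root.
Set 1 + (-1.476) z + (-1.019) z^2 = 0, i.e. a z^2 + b z + c = 0 with a = -1.019, b = -1.476, c = 1.
Discriminant D = b^2 - 4ac = (-1.476)^2 - 4*(-1.019)*1 = 2.178576 - (-4.076) = 6.254576.
D >= 0, so the roots are real: z = (-b +/- sqrt(D)) / (2a) = (1.476 +/- 2.500915) / (-2.038).
  z_1 = (1.476 + 2.500915) / (-2.038) = -1.9514,   |z_1| = 1.9514.
  z_2 = (1.476 - 2.500915) / (-2.038) = 0.5029,   |z_2| = 0.5029.
Moduli of all roots: 1.9514, 0.5029.
All moduli strictly greater than 1? No.
Verdict: Not stationary.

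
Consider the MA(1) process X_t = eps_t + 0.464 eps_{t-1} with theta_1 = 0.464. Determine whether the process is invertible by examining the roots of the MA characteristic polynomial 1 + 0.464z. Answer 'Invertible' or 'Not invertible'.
\text{Invertible}

The MA(q) characteristic polynomial is P(z) = 1 + 0.464z.
Invertibility requires all roots to lie outside the unit circle, i.e. |z| > 1 for every root.
This is linear in z: 1 + (0.464) z = 0  =>  z = -1/(0.464) = -2.155172,  |z| = 2.155172.
Moduli of all roots: 2.1552.
All moduli strictly greater than 1? Yes.
Verdict: Invertible.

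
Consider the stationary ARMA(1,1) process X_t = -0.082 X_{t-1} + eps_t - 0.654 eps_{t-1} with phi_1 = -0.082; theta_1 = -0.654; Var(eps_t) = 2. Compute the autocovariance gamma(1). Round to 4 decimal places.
\gamma(1) = -1.5614

Multiply the model equation by X_{t-k} and take expectations. With theta_0 = psi_0 = 1 and psi_j the MA(infinity) weights, this gives
  gamma(k) - sum_i phi_i gamma(k-i) = c_k,
  c_k = sigma^2 * sum_{j=k..q} theta_j psi_{j-k}   (c_k = 0 for k > q),
using gamma(-m) = gamma(m).
psi-weights needed (psi_j = theta_j + sum_i phi_i psi_{j-i}):
  psi_1 = theta_1 + phi_1 = -0.654 + (-0.082) = -0.736
Right-hand sides:
  c_0 = sigma^2 (1 + theta_1 psi_1) = 2 * (1 + (-0.654)(-0.736)) = 2 * 1.481344 = 2.962688
  c_1 = sigma^2 theta_1 = 2 * (-0.654) = -1.308
  c_2 = 0
Equations for k = 0 and k = 1 (AR order 1):
  gamma(0) = phi_1 gamma(1) + c_0
  gamma(1) = phi_1 gamma(0) + c_1
Substituting the second into the first: gamma(0) (1 - phi_1^2) = c_0 + phi_1 c_1, so
  gamma(0) = (c_0 + phi_1 c_1) / (1 - phi_1^2) = (2.962688 + (-0.082)(-1.308)) / (1 - (-0.082)^2) = 3.069944 / 0.993276 = 3.090726.
  gamma(1) = phi_1 gamma(0) + c_1 = (-0.082)(3.090726) + (-1.308) = -1.56144.
Therefore gamma(1) = -1.5614 (to 4 decimal places).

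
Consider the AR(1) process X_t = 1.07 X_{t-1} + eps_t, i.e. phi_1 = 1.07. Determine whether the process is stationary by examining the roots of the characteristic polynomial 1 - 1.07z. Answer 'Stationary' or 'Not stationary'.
\text{Not stationary}

The AR(p) characteristic polynomial is P(z) = 1 - 1.07z.
Stationarity requires all roots to lie outside the unit circle, i.e. |z| > 1 for every root.
This is linear in z: 1 + (-1.07) z = 0  =>  z = -1/(-1.07) = 0.934579,  |z| = 0.934579.
Moduli of all roots: 0.9346.
All moduli strictly greater than 1? No.
Verdict: Not stationary.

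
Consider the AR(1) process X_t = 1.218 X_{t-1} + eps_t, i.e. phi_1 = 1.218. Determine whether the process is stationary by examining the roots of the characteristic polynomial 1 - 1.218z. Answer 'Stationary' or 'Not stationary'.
\text{Not stationary}

The AR(p) characteristic polynomial is P(z) = 1 - 1.218z.
Stationarity requires all roots to lie outside the unit circle, i.e. |z| > 1 for every root.
This is linear in z: 1 + (-1.218) z = 0  =>  z = -1/(-1.218) = 0.821018,  |z| = 0.821018.
Moduli of all roots: 0.8210.
All moduli strictly greater than 1? No.
Verdict: Not stationary.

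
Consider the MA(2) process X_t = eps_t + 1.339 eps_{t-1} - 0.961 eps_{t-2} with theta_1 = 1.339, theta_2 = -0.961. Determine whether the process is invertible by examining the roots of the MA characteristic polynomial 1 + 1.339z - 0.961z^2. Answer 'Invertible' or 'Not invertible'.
\text{Not invertible}

The MA(q) characteristic polynomial is P(z) = 1 + 1.339z - 0.961z^2.
Invertibility requires all roots to lie outside the unit circle, i.e. |z| > 1 for every root.
Set 1 + (1.339) z + (-0.961) z^2 = 0, i.e. a z^2 + b z + c = 0 with a = -0.961, b = 1.339, c = 1.
Discriminant D = b^2 - 4ac = (1.339)^2 - 4*(-0.961)*1 = 1.792921 - (-3.844) = 5.636921.
D >= 0, so the roots are real: z = (-b +/- sqrt(D)) / (2a) = (-1.339 +/- 2.37422) / (-1.922).
  z_1 = (-1.339 + 2.37422) / (-1.922) = -0.5386,   |z_1| = 0.5386.
  z_2 = (-1.339 - 2.37422) / (-1.922) = 1.932,   |z_2| = 1.932.
Moduli of all roots: 0.5386, 1.9320.
All moduli strictly greater than 1? No.
Verdict: Not invertible.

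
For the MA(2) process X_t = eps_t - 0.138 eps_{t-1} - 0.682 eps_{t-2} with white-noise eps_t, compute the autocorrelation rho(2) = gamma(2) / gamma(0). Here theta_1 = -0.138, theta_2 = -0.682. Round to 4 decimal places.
\rho(2) = -0.4595

For an MA(q) process with theta_0 = 1, the autocovariance is
  gamma(k) = sigma^2 * sum_{i=0..q-k} theta_i * theta_{i+k},
and rho(k) = gamma(k) / gamma(0). Sigma^2 cancels.
  numerator   = (1)*(-0.682) = -0.682.
  denominator = (1)^2 + (-0.138)^2 + (-0.682)^2 = 1.484168.
  rho(2) = -0.682 / 1.484168 = -0.4595.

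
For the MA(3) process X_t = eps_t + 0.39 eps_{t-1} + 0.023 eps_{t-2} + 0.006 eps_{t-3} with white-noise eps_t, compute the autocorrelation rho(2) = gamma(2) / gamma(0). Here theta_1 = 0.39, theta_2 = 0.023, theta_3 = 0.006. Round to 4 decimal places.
\rho(2) = 0.0220

For an MA(q) process with theta_0 = 1, the autocovariance is
  gamma(k) = sigma^2 * sum_{i=0..q-k} theta_i * theta_{i+k},
and rho(k) = gamma(k) / gamma(0). Sigma^2 cancels.
  numerator   = (1)*(0.023) + (0.39)*(0.006) = 0.02534.
  denominator = (1)^2 + (0.39)^2 + (0.023)^2 + (0.006)^2 = 1.152665.
  rho(2) = 0.02534 / 1.152665 = 0.0220.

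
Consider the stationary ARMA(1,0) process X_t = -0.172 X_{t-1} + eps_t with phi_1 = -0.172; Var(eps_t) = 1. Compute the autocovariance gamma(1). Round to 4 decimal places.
\gamma(1) = -0.1772

Multiply the model equation by X_{t-k} and take expectations. With theta_0 = psi_0 = 1 and psi_j the MA(infinity) weights, this gives
  gamma(k) - sum_i phi_i gamma(k-i) = c_k,
  c_k = sigma^2 * sum_{j=k..q} theta_j psi_{j-k}   (c_k = 0 for k > q),
using gamma(-m) = gamma(m).
Pure AR (q = 0): c_0 = sigma^2 = 1, c_k = 0 for k >= 1.
Equations for k = 0 and k = 1 (AR order 1):
  gamma(0) = phi_1 gamma(1) + c_0
  gamma(1) = phi_1 gamma(0) + c_1
Substituting the second into the first: gamma(0) (1 - phi_1^2) = c_0 + phi_1 c_1, so
  gamma(0) = c_0 / (1 - phi_1^2) = 1 / (1 - (-0.172)^2) = 1 / 0.970416 = 1.030486.
  gamma(1) = phi_1 gamma(0) = (-0.172)(1.030486) = -0.177244.
Therefore gamma(1) = -0.1772 (to 4 decimal places).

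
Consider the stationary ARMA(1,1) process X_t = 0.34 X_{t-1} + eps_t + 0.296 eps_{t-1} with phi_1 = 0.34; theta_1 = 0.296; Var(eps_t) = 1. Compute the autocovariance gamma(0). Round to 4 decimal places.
\gamma(0) = 1.4574

Multiply the model equation by X_{t-k} and take expectations. With theta_0 = psi_0 = 1 and psi_j the MA(infinity) weights, this gives
  gamma(k) - sum_i phi_i gamma(k-i) = c_k,
  c_k = sigma^2 * sum_{j=k..q} theta_j psi_{j-k}   (c_k = 0 for k > q),
using gamma(-m) = gamma(m).
psi-weights needed (psi_j = theta_j + sum_i phi_i psi_{j-i}):
  psi_1 = theta_1 + phi_1 = 0.296 + (0.34) = 0.636
Right-hand sides:
  c_0 = sigma^2 (1 + theta_1 psi_1) = 1 * (1 + (0.296)(0.636)) = 1 * 1.188256 = 1.188256
  c_1 = sigma^2 theta_1 = 1 * (0.296) = 0.296
  c_2 = 0
Equations for k = 0 and k = 1 (AR order 1):
  gamma(0) = phi_1 gamma(1) + c_0
  gamma(1) = phi_1 gamma(0) + c_1
Substituting the second into the first: gamma(0) (1 - phi_1^2) = c_0 + phi_1 c_1, so
  gamma(0) = (c_0 + phi_1 c_1) / (1 - phi_1^2) = (1.188256 + (0.34)(0.296)) / (1 - (0.34)^2) = 1.288896 / 0.8844 = 1.457368.
Therefore gamma(0) = 1.4574 (to 4 decimal places).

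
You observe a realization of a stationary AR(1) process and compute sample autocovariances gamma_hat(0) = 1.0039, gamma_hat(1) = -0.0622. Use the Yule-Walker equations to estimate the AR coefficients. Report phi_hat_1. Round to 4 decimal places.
\hat\phi_{1} = -0.0620

The Yule-Walker equations for an AR(p) process read, in matrix form,
  Gamma_p phi = r_p,   with   (Gamma_p)_{ij} = gamma(|i - j|),
                       (r_p)_i = gamma(i),   i,j = 1..p.
Substitute the sample gammas (Toeplitz matrix and right-hand side of size 1):
  Gamma_p = [[1.0039]]
  r_p     = [-0.0622]
With p = 1 this is the single equation gamma(0) phi_1 = gamma(1):
  phi_hat_1 = gamma(1) / gamma(0) = -0.0622 / 1.0039 = -0.0620.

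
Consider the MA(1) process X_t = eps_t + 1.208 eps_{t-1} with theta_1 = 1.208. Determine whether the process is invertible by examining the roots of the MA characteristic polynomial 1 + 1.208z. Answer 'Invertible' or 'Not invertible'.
\text{Not invertible}

The MA(q) characteristic polynomial is P(z) = 1 + 1.208z.
Invertibility requires all roots to lie outside the unit circle, i.e. |z| > 1 for every root.
This is linear in z: 1 + (1.208) z = 0  =>  z = -1/(1.208) = -0.827815,  |z| = 0.827815.
Moduli of all roots: 0.8278.
All moduli strictly greater than 1? No.
Verdict: Not invertible.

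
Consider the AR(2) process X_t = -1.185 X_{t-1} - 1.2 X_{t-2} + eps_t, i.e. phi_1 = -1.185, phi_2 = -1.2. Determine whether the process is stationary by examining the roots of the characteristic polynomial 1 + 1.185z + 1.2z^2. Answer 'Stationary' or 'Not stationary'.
\text{Not stationary}

The AR(p) characteristic polynomial is P(z) = 1 + 1.185z + 1.2z^2.
Stationarity requires all roots to lie outside the unit circle, i.e. |z| > 1 for every root.
Set 1 + (1.185) z + (1.2) z^2 = 0, i.e. a z^2 + b z + c = 0 with a = 1.2, b = 1.185, c = 1.
Discriminant D = b^2 - 4ac = (1.185)^2 - 4*(1.2)*1 = 1.404225 - (4.8) = -3.395775.
D < 0, so the roots are the complex-conjugate pair z = (-b +/- i sqrt(-D)) / (2a) = -0.4938 +/- 0.7678i.
For a conjugate pair |z|^2 = z * conj(z) = (product of roots) = c/a = 1/(1.2) = 0.833333, so |z| = sqrt(0.833333) = 0.9129 for both roots.
Moduli of all roots: 0.9129, 0.9129.
All moduli strictly greater than 1? No.
Verdict: Not stationary.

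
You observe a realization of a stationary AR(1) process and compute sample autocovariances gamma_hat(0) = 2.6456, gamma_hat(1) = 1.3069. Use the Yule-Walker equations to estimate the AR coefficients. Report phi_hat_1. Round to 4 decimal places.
\hat\phi_{1} = 0.4940

The Yule-Walker equations for an AR(p) process read, in matrix form,
  Gamma_p phi = r_p,   with   (Gamma_p)_{ij} = gamma(|i - j|),
                       (r_p)_i = gamma(i),   i,j = 1..p.
Substitute the sample gammas (Toeplitz matrix and right-hand side of size 1):
  Gamma_p = [[2.6456]]
  r_p     = [1.3069]
With p = 1 this is the single equation gamma(0) phi_1 = gamma(1):
  phi_hat_1 = gamma(1) / gamma(0) = 1.3069 / 2.6456 = 0.4940.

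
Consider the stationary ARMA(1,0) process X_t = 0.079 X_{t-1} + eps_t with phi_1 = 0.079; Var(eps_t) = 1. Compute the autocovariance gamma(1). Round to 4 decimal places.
\gamma(1) = 0.0795

Multiply the model equation by X_{t-k} and take expectations. With theta_0 = psi_0 = 1 and psi_j the MA(infinity) weights, this gives
  gamma(k) - sum_i phi_i gamma(k-i) = c_k,
  c_k = sigma^2 * sum_{j=k..q} theta_j psi_{j-k}   (c_k = 0 for k > q),
using gamma(-m) = gamma(m).
Pure AR (q = 0): c_0 = sigma^2 = 1, c_k = 0 for k >= 1.
Equations for k = 0 and k = 1 (AR order 1):
  gamma(0) = phi_1 gamma(1) + c_0
  gamma(1) = phi_1 gamma(0) + c_1
Substituting the second into the first: gamma(0) (1 - phi_1^2) = c_0 + phi_1 c_1, so
  gamma(0) = c_0 / (1 - phi_1^2) = 1 / (1 - (0.079)^2) = 1 / 0.993759 = 1.00628.
  gamma(1) = phi_1 gamma(0) = (0.079)(1.00628) = 0.079496.
Therefore gamma(1) = 0.0795 (to 4 decimal places).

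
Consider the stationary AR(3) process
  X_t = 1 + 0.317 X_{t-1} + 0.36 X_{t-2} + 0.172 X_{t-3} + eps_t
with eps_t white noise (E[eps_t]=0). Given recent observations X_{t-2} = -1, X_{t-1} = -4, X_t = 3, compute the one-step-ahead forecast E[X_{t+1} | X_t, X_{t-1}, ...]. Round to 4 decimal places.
E[X_{t+1} \mid \mathcal F_t] = 0.3390

For an AR(p) model X_t = c + sum_i phi_i X_{t-i} + eps_t, the
one-step-ahead conditional mean is
  E[X_{t+1} | X_t, ...] = c + sum_i phi_i X_{t+1-i}.
Substitute known values:
  E[X_{t+1} | ...] = 1 + (0.317) * (3) + (0.36) * (-4) + (0.172) * (-1)
                   = 0.3390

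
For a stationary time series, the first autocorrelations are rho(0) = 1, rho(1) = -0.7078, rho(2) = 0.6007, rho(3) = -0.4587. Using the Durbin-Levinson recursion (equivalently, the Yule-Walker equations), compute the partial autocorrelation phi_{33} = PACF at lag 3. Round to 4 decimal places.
\phi_{33} = 0.0479

The PACF at lag k is phi_{kk}, the last component of the solution
to the Yule-Walker system G_k phi = r_k where
  (G_k)_{ij} = rho(|i - j|), (r_k)_i = rho(i), i,j = 1..k.
Equivalently, Durbin-Levinson gives phi_{kk} iteratively:
  phi_{11} = rho(1)
  phi_{kk} = [rho(k) - sum_{j=1..k-1} phi_{k-1,j} rho(k-j)]
            / [1 - sum_{j=1..k-1} phi_{k-1,j} rho(j)],
  phi_{k,j} = phi_{k-1,j} - phi_{kk} phi_{k-1,k-j},  j = 1..k-1.
Step k = 1:
  phi_11 = rho(1) = -0.7078.
Step k = 2:
  phi_22 = [rho(2) - phi_11 rho(1)] / [1 - phi_11 rho(1)] = [0.6007 - (-0.7078)(-0.7078)] / [1 - (-0.7078)(-0.7078)]
         = 0.09971916 / 0.49901916 = 0.19983.
  Update: phi_21 = phi_11 - phi_22 phi_11 = -0.7078 - (0.19983)(-0.7078) = -0.56636.
Step k = 3:
  phi_33 = [rho(3) - phi_21 rho(2) - phi_22 rho(1)] / [1 - phi_21 rho(1) - phi_22 rho(2)]
    numerator   = -0.4587 - (-0.56636)(0.6007) - (0.19983)(-0.7078) = 0.02295241
    denominator = 1 - (-0.56636)(-0.7078) - (0.19983)(0.6007) = 0.47909225
  phi_33 = 0.02295241 / 0.47909225 = 0.0479.
Therefore phi_{33} = 0.0479.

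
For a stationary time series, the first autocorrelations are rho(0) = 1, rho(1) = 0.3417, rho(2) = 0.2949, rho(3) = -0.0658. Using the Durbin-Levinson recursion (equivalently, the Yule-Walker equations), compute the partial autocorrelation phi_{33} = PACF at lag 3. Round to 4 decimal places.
\phi_{33} = -0.2539

The PACF at lag k is phi_{kk}, the last component of the solution
to the Yule-Walker system G_k phi = r_k where
  (G_k)_{ij} = rho(|i - j|), (r_k)_i = rho(i), i,j = 1..k.
Equivalently, Durbin-Levinson gives phi_{kk} iteratively:
  phi_{11} = rho(1)
  phi_{kk} = [rho(k) - sum_{j=1..k-1} phi_{k-1,j} rho(k-j)]
            / [1 - sum_{j=1..k-1} phi_{k-1,j} rho(j)],
  phi_{k,j} = phi_{k-1,j} - phi_{kk} phi_{k-1,k-j},  j = 1..k-1.
Step k = 1:
  phi_11 = rho(1) = 0.3417.
Step k = 2:
  phi_22 = [rho(2) - phi_11 rho(1)] / [1 - phi_11 rho(1)] = [0.2949 - (0.3417)(0.3417)] / [1 - (0.3417)(0.3417)]
         = 0.17814111 / 0.88324111 = 0.20169.
  Update: phi_21 = phi_11 - phi_22 phi_11 = 0.3417 - (0.20169)(0.3417) = 0.272782.
Step k = 3:
  phi_33 = [rho(3) - phi_21 rho(2) - phi_22 rho(1)] / [1 - phi_21 rho(1) - phi_22 rho(2)]
    numerator   = -0.0658 - (0.272782)(0.2949) - (0.20169)(0.3417) = -0.2151611
    denominator = 1 - (0.272782)(0.3417) - (0.20169)(0.2949) = 0.84731179
  phi_33 = -0.2151611 / 0.84731179 = -0.2539.
Therefore phi_{33} = -0.2539.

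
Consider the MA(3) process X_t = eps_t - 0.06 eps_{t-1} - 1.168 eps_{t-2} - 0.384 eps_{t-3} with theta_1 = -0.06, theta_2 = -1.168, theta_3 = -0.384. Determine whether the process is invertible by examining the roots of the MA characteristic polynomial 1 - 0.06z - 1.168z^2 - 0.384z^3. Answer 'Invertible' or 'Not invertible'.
\text{Not invertible}

The MA(q) characteristic polynomial is P(z) = 1 - 0.06z - 1.168z^2 - 0.384z^3.
Invertibility requires all roots to lie outside the unit circle, i.e. |z| > 1 for every root.
Degree 3: look for a simple real root z0 first, then factor out (1 - z/z0) and solve the remaining quadratic.
Testing z0 = -1.25: P(-1.25) = 1 + (-0.06)(-1.25) + (-1.168)(-1.25)^2 + (-0.384)(-1.25)^3
  = 1 + (0.075) + (-1.825) + (0.75) = 0.  So z_0 = -1.25 is a root, |z_0| = 1.25.
Divide out the factor (1 + 0.8 z) = (1 - z/z0) (since 1/z0 = -0.8):
  P(z) = (1 + 0.8 z)(1 + (-0.86) z + (-0.48) z^2)
  [check: z-coef -0.86 - (-0.8) = -0.06; z^2-coef -0.48 - (-0.8)(-0.86) = -1.168; z^3-coef -(-0.8)(-0.48) = -0.384.]
Remaining roots from the quadratic factor 1 + (-0.86) z + (-0.48) z^2:
  Set 1 + (-0.86) z + (-0.48) z^2 = 0, i.e. a z^2 + b z + c = 0 with a = -0.48, b = -0.86, c = 1.
  Discriminant D = b^2 - 4ac = (-0.86)^2 - 4*(-0.48)*1 = 0.7396 - (-1.92) = 2.6596.
  D >= 0, so the roots are real: z = (-b +/- sqrt(D)) / (2a) = (0.86 +/- 1.630828) / (-0.96).
    z_1 = (0.86 + 1.630828) / (-0.96) = -2.5946,   |z_1| = 2.5946.
    z_2 = (0.86 - 1.630828) / (-0.96) = 0.8029,   |z_2| = 0.8029.
Moduli of all roots: 1.2500, 2.5946, 0.8029.
All moduli strictly greater than 1? No.
Verdict: Not invertible.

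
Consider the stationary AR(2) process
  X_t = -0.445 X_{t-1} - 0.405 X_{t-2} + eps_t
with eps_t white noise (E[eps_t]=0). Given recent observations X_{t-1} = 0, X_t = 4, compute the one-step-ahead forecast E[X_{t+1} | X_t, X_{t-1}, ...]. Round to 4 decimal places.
E[X_{t+1} \mid \mathcal F_t] = -1.7800

For an AR(p) model X_t = c + sum_i phi_i X_{t-i} + eps_t, the
one-step-ahead conditional mean is
  E[X_{t+1} | X_t, ...] = c + sum_i phi_i X_{t+1-i}.
Substitute known values:
  E[X_{t+1} | ...] = (-0.445) * (4) + (-0.405) * (0)
                   = -1.7800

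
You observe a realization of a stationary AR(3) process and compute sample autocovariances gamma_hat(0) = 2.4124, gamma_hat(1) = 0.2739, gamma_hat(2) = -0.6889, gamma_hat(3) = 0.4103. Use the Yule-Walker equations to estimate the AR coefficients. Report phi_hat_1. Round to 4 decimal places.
\hat\phi_{1} = 0.2310

The Yule-Walker equations for an AR(p) process read, in matrix form,
  Gamma_p phi = r_p,   with   (Gamma_p)_{ij} = gamma(|i - j|),
                       (r_p)_i = gamma(i),   i,j = 1..p.
Substitute the sample gammas (Toeplitz matrix and right-hand side of size 3):
  Gamma_p = [[2.4124, 0.2739, -0.6889], [0.2739, 2.4124, 0.2739], [-0.6889, 0.2739, 2.4124]]
  r_p     = [0.2739, -0.6889, 0.4103]
Written out (R1..R3):
  (R1) 2.4124 phi_1 + 0.2739 phi_2 - 0.6889 phi_3 = 0.2739
  (R2) 0.2739 phi_1 + 2.4124 phi_2 + 0.2739 phi_3 = -0.6889
  (R3) -0.6889 phi_1 + 0.2739 phi_2 + 2.4124 phi_3 = 0.4103
Gaussian elimination:
  R2 <- R2 - (0.2739/2.4124) R1 = R2 - (0.113538) R1:  2.381302 phi_2 + 0.352117 phi_3 = -0.719998
  R3 <- R3 - (-0.6889/2.4124) R1 = R3 - (-0.285566) R1:  0.352117 phi_2 + 2.215673 phi_3 = 0.488517
  R3 <- R3 - (0.352117/2.381302) R2 = R3 - (0.147867) R2:  2.163607 phi_3 = 0.594981
Back-substitution:
  phi_hat_3 = 0.594981 / 2.163607 = 0.274995
  phi_hat_2 = (-0.719998 - (0.352117)(0.274995)) / 2.381302 = -0.343018
  phi_hat_1 = (0.2739 - (0.2739)(-0.343018) - (-0.6889)(0.274995)) / 2.4124 = 0.231013
So phi_hat = [0.2310, -0.3430, 0.2750].
Therefore phi_hat_1 = 0.2310.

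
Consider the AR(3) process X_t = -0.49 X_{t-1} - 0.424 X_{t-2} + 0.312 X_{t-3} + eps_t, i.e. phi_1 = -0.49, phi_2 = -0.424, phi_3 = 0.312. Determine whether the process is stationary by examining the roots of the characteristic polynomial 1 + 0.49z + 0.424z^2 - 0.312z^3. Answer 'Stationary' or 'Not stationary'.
\text{Stationary}

The AR(p) characteristic polynomial is P(z) = 1 + 0.49z + 0.424z^2 - 0.312z^3.
Stationarity requires all roots to lie outside the unit circle, i.e. |z| > 1 for every root.
Degree 3: look for a simple real root z0 first, then factor out (1 - z/z0) and solve the remaining quadratic.
Testing z0 = 2.5: P(2.5) = 1 + (0.49)(2.5) + (0.424)(2.5)^2 + (-0.312)(2.5)^3
  = 1 + (1.225) + (2.65) + (-4.875) = 0.  So z_0 = 2.5 is a root, |z_0| = 2.5.
Divide out the factor (1 - 0.4 z) = (1 - z/z0) (since 1/z0 = 0.4):
  P(z) = (1 - 0.4 z)(1 + (0.89) z + (0.78) z^2)
  [check: z-coef 0.89 - (0.4) = 0.49; z^2-coef 0.78 - (0.4)(0.89) = 0.424; z^3-coef -(0.4)(0.78) = -0.312.]
Remaining roots from the quadratic factor 1 + (0.89) z + (0.78) z^2:
  Set 1 + (0.89) z + (0.78) z^2 = 0, i.e. a z^2 + b z + c = 0 with a = 0.78, b = 0.89, c = 1.
  Discriminant D = b^2 - 4ac = (0.89)^2 - 4*(0.78)*1 = 0.7921 - (3.12) = -2.3279.
  D < 0, so the roots are the complex-conjugate pair z = (-b +/- i sqrt(-D)) / (2a) = -0.5705 +/- 0.978i.
  For a conjugate pair |z|^2 = z * conj(z) = (product of roots) = c/a = 1/(0.78) = 1.282051, so |z| = sqrt(1.282051) = 1.1323 for both roots.
Moduli of all roots: 2.5000, 1.1323, 1.1323.
All moduli strictly greater than 1? Yes.
Verdict: Stationary.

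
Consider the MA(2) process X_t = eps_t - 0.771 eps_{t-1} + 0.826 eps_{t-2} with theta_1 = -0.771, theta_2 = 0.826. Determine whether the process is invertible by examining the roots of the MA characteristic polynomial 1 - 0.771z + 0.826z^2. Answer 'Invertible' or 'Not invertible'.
\text{Invertible}

The MA(q) characteristic polynomial is P(z) = 1 - 0.771z + 0.826z^2.
Invertibility requires all roots to lie outside the unit circle, i.e. |z| > 1 for every root.
Set 1 + (-0.771) z + (0.826) z^2 = 0, i.e. a z^2 + b z + c = 0 with a = 0.826, b = -0.771, c = 1.
Discriminant D = b^2 - 4ac = (-0.771)^2 - 4*(0.826)*1 = 0.594441 - (3.304) = -2.709559.
D < 0, so the roots are the complex-conjugate pair z = (-b +/- i sqrt(-D)) / (2a) = 0.4667 +/- 0.9964i.
For a conjugate pair |z|^2 = z * conj(z) = (product of roots) = c/a = 1/(0.826) = 1.210654, so |z| = sqrt(1.210654) = 1.1003 for both roots.
Moduli of all roots: 1.1003, 1.1003.
All moduli strictly greater than 1? Yes.
Verdict: Invertible.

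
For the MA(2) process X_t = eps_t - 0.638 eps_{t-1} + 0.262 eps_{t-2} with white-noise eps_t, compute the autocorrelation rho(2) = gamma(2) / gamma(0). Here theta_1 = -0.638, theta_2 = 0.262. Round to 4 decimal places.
\rho(2) = 0.1775

For an MA(q) process with theta_0 = 1, the autocovariance is
  gamma(k) = sigma^2 * sum_{i=0..q-k} theta_i * theta_{i+k},
and rho(k) = gamma(k) / gamma(0). Sigma^2 cancels.
  numerator   = (1)*(0.262) = 0.262.
  denominator = (1)^2 + (-0.638)^2 + (0.262)^2 = 1.475688.
  rho(2) = 0.262 / 1.475688 = 0.1775.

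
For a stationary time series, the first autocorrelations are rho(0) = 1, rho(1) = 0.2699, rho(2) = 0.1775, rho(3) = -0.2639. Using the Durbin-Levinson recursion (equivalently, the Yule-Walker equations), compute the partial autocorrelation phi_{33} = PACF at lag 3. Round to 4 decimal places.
\phi_{33} = -0.3680

The PACF at lag k is phi_{kk}, the last component of the solution
to the Yule-Walker system G_k phi = r_k where
  (G_k)_{ij} = rho(|i - j|), (r_k)_i = rho(i), i,j = 1..k.
Equivalently, Durbin-Levinson gives phi_{kk} iteratively:
  phi_{11} = rho(1)
  phi_{kk} = [rho(k) - sum_{j=1..k-1} phi_{k-1,j} rho(k-j)]
            / [1 - sum_{j=1..k-1} phi_{k-1,j} rho(j)],
  phi_{k,j} = phi_{k-1,j} - phi_{kk} phi_{k-1,k-j},  j = 1..k-1.
Step k = 1:
  phi_11 = rho(1) = 0.2699.
Step k = 2:
  phi_22 = [rho(2) - phi_11 rho(1)] / [1 - phi_11 rho(1)] = [0.1775 - (0.2699)(0.2699)] / [1 - (0.2699)(0.2699)]
         = 0.10465399 / 0.92715399 = 0.112877.
  Update: phi_21 = phi_11 - phi_22 phi_11 = 0.2699 - (0.112877)(0.2699) = 0.239435.
Step k = 3:
  phi_33 = [rho(3) - phi_21 rho(2) - phi_22 rho(1)] / [1 - phi_21 rho(1) - phi_22 rho(2)]
    numerator   = -0.2639 - (0.239435)(0.1775) - (0.112877)(0.2699) = -0.33686504
    denominator = 1 - (0.239435)(0.2699) - (0.112877)(0.1775) = 0.915341
  phi_33 = -0.33686504 / 0.915341 = -0.368.
Therefore phi_{33} = -0.3680.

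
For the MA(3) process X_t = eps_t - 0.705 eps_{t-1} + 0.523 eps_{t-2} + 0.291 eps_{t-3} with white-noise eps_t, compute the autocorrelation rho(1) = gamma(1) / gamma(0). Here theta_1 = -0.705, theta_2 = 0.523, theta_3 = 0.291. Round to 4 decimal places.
\rho(1) = -0.4967

For an MA(q) process with theta_0 = 1, the autocovariance is
  gamma(k) = sigma^2 * sum_{i=0..q-k} theta_i * theta_{i+k},
and rho(k) = gamma(k) / gamma(0). Sigma^2 cancels.
  numerator   = (1)*(-0.705) + (-0.705)*(0.523) + (0.523)*(0.291) = -0.921522.
  denominator = (1)^2 + (-0.705)^2 + (0.523)^2 + (0.291)^2 = 1.855235.
  rho(1) = -0.921522 / 1.855235 = -0.4967.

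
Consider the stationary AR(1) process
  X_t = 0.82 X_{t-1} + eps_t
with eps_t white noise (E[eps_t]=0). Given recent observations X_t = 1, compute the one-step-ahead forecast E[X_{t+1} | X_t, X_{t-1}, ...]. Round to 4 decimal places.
E[X_{t+1} \mid \mathcal F_t] = 0.8200

For an AR(p) model X_t = c + sum_i phi_i X_{t-i} + eps_t, the
one-step-ahead conditional mean is
  E[X_{t+1} | X_t, ...] = c + sum_i phi_i X_{t+1-i}.
Substitute known values:
  E[X_{t+1} | ...] = (0.82) * (1)
                   = 0.8200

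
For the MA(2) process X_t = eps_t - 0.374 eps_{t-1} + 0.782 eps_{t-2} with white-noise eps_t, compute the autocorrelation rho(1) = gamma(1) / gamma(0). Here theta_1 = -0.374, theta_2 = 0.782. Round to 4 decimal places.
\rho(1) = -0.3805

For an MA(q) process with theta_0 = 1, the autocovariance is
  gamma(k) = sigma^2 * sum_{i=0..q-k} theta_i * theta_{i+k},
and rho(k) = gamma(k) / gamma(0). Sigma^2 cancels.
  numerator   = (1)*(-0.374) + (-0.374)*(0.782) = -0.666468.
  denominator = (1)^2 + (-0.374)^2 + (0.782)^2 = 1.7514.
  rho(1) = -0.666468 / 1.7514 = -0.3805.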